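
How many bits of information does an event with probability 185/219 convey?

Information content I(x) = -log₂(p(x))
I = -log₂(185/219) = -log₂(0.8447)
I = 0.2434 bits


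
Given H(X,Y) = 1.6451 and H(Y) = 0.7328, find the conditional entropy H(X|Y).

Chain rule: H(X,Y) = H(X|Y) + H(Y)
H(X|Y) = H(X,Y) - H(Y) = 1.6451 - 0.7328 = 0.9123 bits


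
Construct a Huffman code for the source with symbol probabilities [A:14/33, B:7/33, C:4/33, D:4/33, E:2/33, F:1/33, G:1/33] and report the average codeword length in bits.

Huffman tree construction:
Combine smallest probabilities repeatedly
Resulting codes:
  A: 0 (length 1)
  B: 111 (length 3)
  C: 100 (length 3)
  D: 101 (length 3)
  E: 1100 (length 4)
  F: 11010 (length 5)
  G: 11011 (length 5)
Average length = Σ p(s) × length(s) = 2.3333 bits


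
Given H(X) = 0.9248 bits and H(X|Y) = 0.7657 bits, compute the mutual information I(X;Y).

I(X;Y) = H(X) - H(X|Y)
I(X;Y) = 0.9248 - 0.7657 = 0.1591 bits


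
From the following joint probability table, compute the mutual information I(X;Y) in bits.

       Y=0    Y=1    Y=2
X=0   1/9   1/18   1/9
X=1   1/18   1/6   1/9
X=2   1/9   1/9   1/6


H(X) = 1.5715, H(Y) = 1.5715, H(X,Y) = 3.0860
I(X;Y) = H(X) + H(Y) - H(X,Y) = 0.0570 bits


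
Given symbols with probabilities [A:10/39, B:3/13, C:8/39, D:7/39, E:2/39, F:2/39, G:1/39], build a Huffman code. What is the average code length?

Huffman tree construction:
Combine smallest probabilities repeatedly
Resulting codes:
  A: 10 (length 2)
  B: 01 (length 2)
  C: 00 (length 2)
  D: 111 (length 3)
  E: 11011 (length 5)
  F: 1100 (length 4)
  G: 11010 (length 5)
Average length = Σ p(s) × length(s) = 2.5128 bits


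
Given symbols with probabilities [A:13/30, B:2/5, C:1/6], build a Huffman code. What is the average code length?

Huffman tree construction:
Combine smallest probabilities repeatedly
Resulting codes:
  A: 0 (length 1)
  B: 11 (length 2)
  C: 10 (length 2)
Average length = Σ p(s) × length(s) = 1.5667 bits


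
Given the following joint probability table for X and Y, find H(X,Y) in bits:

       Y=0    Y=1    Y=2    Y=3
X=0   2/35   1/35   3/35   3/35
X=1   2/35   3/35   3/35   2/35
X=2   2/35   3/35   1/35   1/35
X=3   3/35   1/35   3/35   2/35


H(X,Y) = -Σ p(x,y) log₂ p(x,y)
  p(0,0)=2/35: -0.0571 × log₂(0.0571) = 0.2360
  p(0,1)=1/35: -0.0286 × log₂(0.0286) = 0.1466
  p(0,2)=3/35: -0.0857 × log₂(0.0857) = 0.3038
  p(0,3)=3/35: -0.0857 × log₂(0.0857) = 0.3038
  p(1,0)=2/35: -0.0571 × log₂(0.0571) = 0.2360
  p(1,1)=3/35: -0.0857 × log₂(0.0857) = 0.3038
  p(1,2)=3/35: -0.0857 × log₂(0.0857) = 0.3038
  p(1,3)=2/35: -0.0571 × log₂(0.0571) = 0.2360
  p(2,0)=2/35: -0.0571 × log₂(0.0571) = 0.2360
  p(2,1)=3/35: -0.0857 × log₂(0.0857) = 0.3038
  p(2,2)=1/35: -0.0286 × log₂(0.0286) = 0.1466
  p(2,3)=1/35: -0.0286 × log₂(0.0286) = 0.1466
  p(3,0)=3/35: -0.0857 × log₂(0.0857) = 0.3038
  p(3,1)=1/35: -0.0286 × log₂(0.0286) = 0.1466
  p(3,2)=3/35: -0.0857 × log₂(0.0857) = 0.3038
  p(3,3)=2/35: -0.0571 × log₂(0.0571) = 0.2360
H(X,Y) = 3.8926 bits


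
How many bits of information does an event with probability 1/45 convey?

Information content I(x) = -log₂(p(x))
I = -log₂(1/45) = -log₂(0.0222)
I = 5.4919 bits


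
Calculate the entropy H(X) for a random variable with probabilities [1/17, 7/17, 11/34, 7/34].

H(X) = -Σ p(x) log₂ p(x)
  -1/17 × log₂(1/17) = 0.2404
  -7/17 × log₂(7/17) = 0.5271
  -11/34 × log₂(11/34) = 0.5267
  -7/34 × log₂(7/34) = 0.4694
H(X) = 1.7637 bits


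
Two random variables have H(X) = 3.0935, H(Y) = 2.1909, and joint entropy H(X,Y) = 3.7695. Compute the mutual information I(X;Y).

I(X;Y) = H(X) + H(Y) - H(X,Y)
I(X;Y) = 3.0935 + 2.1909 - 3.7695 = 1.5149 bits


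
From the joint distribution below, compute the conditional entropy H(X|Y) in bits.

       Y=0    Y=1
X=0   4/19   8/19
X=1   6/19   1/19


H(X|Y) = Σ_y p(y) H(X|Y=y)
  p(Y=0) = 10/19, H(X|Y=0) = 0.9710
  p(Y=1) = 9/19, H(X|Y=1) = 0.5033
H(X|Y) = 0.5263×0.9710 + 0.4737×0.5033 = 0.7494 bits


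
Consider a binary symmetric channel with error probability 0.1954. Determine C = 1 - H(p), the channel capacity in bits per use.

For BSC with error probability p:
C = 1 - H(p) where H(p) is binary entropy
H(0.1954) = -0.1954 × log₂(0.1954) - 0.8046 × log₂(0.8046)
H(p) = 0.7126
C = 1 - 0.7126 = 0.2874 bits/use


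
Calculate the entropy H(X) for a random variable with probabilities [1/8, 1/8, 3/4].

H(X) = -Σ p(x) log₂ p(x)
  -1/8 × log₂(1/8) = 0.3750
  -1/8 × log₂(1/8) = 0.3750
  -3/4 × log₂(3/4) = 0.3113
H(X) = 1.0613 bits


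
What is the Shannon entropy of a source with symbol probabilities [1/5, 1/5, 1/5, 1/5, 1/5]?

H(X) = -Σ p(x) log₂ p(x)
  -1/5 × log₂(1/5) = 0.4644
  -1/5 × log₂(1/5) = 0.4644
  -1/5 × log₂(1/5) = 0.4644
  -1/5 × log₂(1/5) = 0.4644
  -1/5 × log₂(1/5) = 0.4644
H(X) = 2.3219 bits


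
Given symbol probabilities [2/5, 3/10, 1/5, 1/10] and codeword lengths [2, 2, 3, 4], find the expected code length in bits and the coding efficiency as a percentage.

Average length L = Σ p_i × l_i = 2.4000 bits
Entropy H = 1.8464 bits
Efficiency η = H/L × 100% = 76.93%


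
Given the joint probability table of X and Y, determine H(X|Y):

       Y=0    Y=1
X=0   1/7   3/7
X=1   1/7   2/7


H(X|Y) = Σ_y p(y) H(X|Y=y)
  p(Y=0) = 2/7, H(X|Y=0) = 1.0000
  p(Y=1) = 5/7, H(X|Y=1) = 0.9710
H(X|Y) = 0.2857×1.0000 + 0.7143×0.9710 = 0.9793 bits


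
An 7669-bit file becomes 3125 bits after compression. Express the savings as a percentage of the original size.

Space savings = (1 - Compressed/Original) × 100%
= (1 - 3125/7669) × 100%
= 59.25%


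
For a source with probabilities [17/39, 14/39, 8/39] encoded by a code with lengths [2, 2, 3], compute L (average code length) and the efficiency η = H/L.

Average length L = Σ p_i × l_i = 2.2051 bits
Entropy H = 1.5216 bits
Efficiency η = H/L × 100% = 69.00%


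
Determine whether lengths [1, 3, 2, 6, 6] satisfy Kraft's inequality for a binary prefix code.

Kraft inequality: Σ 2^(-l_i) ≤ 1 for prefix-free code
Calculating: 2^(-1) + 2^(-3) + 2^(-2) + 2^(-6) + 2^(-6)
= 0.5 + 0.125 + 0.25 + 0.015625 + 0.015625
= 0.9062
Since 0.9062 ≤ 1, prefix-free code exists


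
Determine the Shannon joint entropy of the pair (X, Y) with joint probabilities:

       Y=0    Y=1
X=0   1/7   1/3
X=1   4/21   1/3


H(X,Y) = -Σ p(x,y) log₂ p(x,y)
  p(0,0)=1/7: -0.1429 × log₂(0.1429) = 0.4011
  p(0,1)=1/3: -0.3333 × log₂(0.3333) = 0.5283
  p(1,0)=4/21: -0.1905 × log₂(0.1905) = 0.4557
  p(1,1)=1/3: -0.3333 × log₂(0.3333) = 0.5283
H(X,Y) = 1.9134 bits


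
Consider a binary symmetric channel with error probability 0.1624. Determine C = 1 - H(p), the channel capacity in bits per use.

For BSC with error probability p:
C = 1 - H(p) where H(p) is binary entropy
H(0.1624) = -0.1624 × log₂(0.1624) - 0.8376 × log₂(0.8376)
H(p) = 0.6400
C = 1 - 0.6400 = 0.3600 bits/use


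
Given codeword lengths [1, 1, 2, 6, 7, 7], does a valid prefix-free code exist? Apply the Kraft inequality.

Kraft inequality: Σ 2^(-l_i) ≤ 1 for prefix-free code
Calculating: 2^(-1) + 2^(-1) + 2^(-2) + 2^(-6) + 2^(-7) + 2^(-7)
= 0.5 + 0.5 + 0.25 + 0.015625 + 0.0078125 + 0.0078125
= 1.2812
Since 1.2812 > 1, prefix-free code does not exist


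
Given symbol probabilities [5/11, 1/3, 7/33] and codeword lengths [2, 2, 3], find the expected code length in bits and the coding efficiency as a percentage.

Average length L = Σ p_i × l_i = 2.2121 bits
Entropy H = 1.5199 bits
Efficiency η = H/L × 100% = 68.71%


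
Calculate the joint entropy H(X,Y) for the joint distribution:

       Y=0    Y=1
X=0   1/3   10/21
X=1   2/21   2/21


H(X,Y) = -Σ p(x,y) log₂ p(x,y)
  p(0,0)=1/3: -0.3333 × log₂(0.3333) = 0.5283
  p(0,1)=10/21: -0.4762 × log₂(0.4762) = 0.5097
  p(1,0)=2/21: -0.0952 × log₂(0.0952) = 0.3231
  p(1,1)=2/21: -0.0952 × log₂(0.0952) = 0.3231
H(X,Y) = 1.6842 bits


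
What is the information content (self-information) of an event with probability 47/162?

Information content I(x) = -log₂(p(x))
I = -log₂(47/162) = -log₂(0.2901)
I = 1.7853 bits


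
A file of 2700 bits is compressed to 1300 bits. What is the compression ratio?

Compression ratio = Original / Compressed
= 2700 / 1300 = 2.08:1


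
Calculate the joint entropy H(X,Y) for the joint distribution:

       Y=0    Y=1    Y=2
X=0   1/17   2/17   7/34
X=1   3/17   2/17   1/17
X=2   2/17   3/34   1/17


H(X,Y) = -Σ p(x,y) log₂ p(x,y)
  p(0,0)=1/17: -0.0588 × log₂(0.0588) = 0.2404
  p(0,1)=2/17: -0.1176 × log₂(0.1176) = 0.3632
  p(0,2)=7/34: -0.2059 × log₂(0.2059) = 0.4694
  p(1,0)=3/17: -0.1765 × log₂(0.1765) = 0.4416
  p(1,1)=2/17: -0.1176 × log₂(0.1176) = 0.3632
  p(1,2)=1/17: -0.0588 × log₂(0.0588) = 0.2404
  p(2,0)=2/17: -0.1176 × log₂(0.1176) = 0.3632
  p(2,1)=3/34: -0.0882 × log₂(0.0882) = 0.3090
  p(2,2)=1/17: -0.0588 × log₂(0.0588) = 0.2404
H(X,Y) = 3.0311 bits


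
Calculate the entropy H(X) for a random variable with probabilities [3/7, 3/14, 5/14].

H(X) = -Σ p(x) log₂ p(x)
  -3/7 × log₂(3/7) = 0.5239
  -3/14 × log₂(3/14) = 0.4762
  -5/14 × log₂(5/14) = 0.5305
H(X) = 1.5306 bits


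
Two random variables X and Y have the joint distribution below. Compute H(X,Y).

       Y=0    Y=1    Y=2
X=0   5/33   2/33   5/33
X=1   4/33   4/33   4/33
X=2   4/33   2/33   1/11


H(X,Y) = -Σ p(x,y) log₂ p(x,y)
  p(0,0)=5/33: -0.1515 × log₂(0.1515) = 0.4125
  p(0,1)=2/33: -0.0606 × log₂(0.0606) = 0.2451
  p(0,2)=5/33: -0.1515 × log₂(0.1515) = 0.4125
  p(1,0)=4/33: -0.1212 × log₂(0.1212) = 0.3690
  p(1,1)=4/33: -0.1212 × log₂(0.1212) = 0.3690
  p(1,2)=4/33: -0.1212 × log₂(0.1212) = 0.3690
  p(2,0)=4/33: -0.1212 × log₂(0.1212) = 0.3690
  p(2,1)=2/33: -0.0606 × log₂(0.0606) = 0.2451
  p(2,2)=1/11: -0.0909 × log₂(0.0909) = 0.3145
H(X,Y) = 3.1058 bits


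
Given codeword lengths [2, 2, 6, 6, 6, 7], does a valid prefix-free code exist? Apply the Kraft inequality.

Kraft inequality: Σ 2^(-l_i) ≤ 1 for prefix-free code
Calculating: 2^(-2) + 2^(-2) + 2^(-6) + 2^(-6) + 2^(-6) + 2^(-7)
= 0.25 + 0.25 + 0.015625 + 0.015625 + 0.015625 + 0.0078125
= 0.5547
Since 0.5547 ≤ 1, prefix-free code exists


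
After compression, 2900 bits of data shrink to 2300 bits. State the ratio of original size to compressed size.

Compression ratio = Original / Compressed
= 2900 / 2300 = 1.26:1


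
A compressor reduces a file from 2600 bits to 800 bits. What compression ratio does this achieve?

Compression ratio = Original / Compressed
= 2600 / 800 = 3.25:1


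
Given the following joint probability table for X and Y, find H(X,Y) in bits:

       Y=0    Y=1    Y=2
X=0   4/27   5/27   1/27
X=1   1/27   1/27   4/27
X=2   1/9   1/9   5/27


H(X,Y) = -Σ p(x,y) log₂ p(x,y)
  p(0,0)=4/27: -0.1481 × log₂(0.1481) = 0.4081
  p(0,1)=5/27: -0.1852 × log₂(0.1852) = 0.4505
  p(0,2)=1/27: -0.0370 × log₂(0.0370) = 0.1761
  p(1,0)=1/27: -0.0370 × log₂(0.0370) = 0.1761
  p(1,1)=1/27: -0.0370 × log₂(0.0370) = 0.1761
  p(1,2)=4/27: -0.1481 × log₂(0.1481) = 0.4081
  p(2,0)=1/9: -0.1111 × log₂(0.1111) = 0.3522
  p(2,1)=1/9: -0.1111 × log₂(0.1111) = 0.3522
  p(2,2)=5/27: -0.1852 × log₂(0.1852) = 0.4505
H(X,Y) = 2.9501 bits


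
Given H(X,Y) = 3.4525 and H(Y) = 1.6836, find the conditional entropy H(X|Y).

Chain rule: H(X,Y) = H(X|Y) + H(Y)
H(X|Y) = H(X,Y) - H(Y) = 3.4525 - 1.6836 = 1.7689 bits


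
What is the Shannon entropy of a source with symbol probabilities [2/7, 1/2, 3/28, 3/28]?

H(X) = -Σ p(x) log₂ p(x)
  -2/7 × log₂(2/7) = 0.5164
  -1/2 × log₂(1/2) = 0.5000
  -3/28 × log₂(3/28) = 0.3453
  -3/28 × log₂(3/28) = 0.3453
H(X) = 1.7069 bits


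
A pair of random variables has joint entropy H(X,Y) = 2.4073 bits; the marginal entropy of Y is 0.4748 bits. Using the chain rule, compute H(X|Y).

Chain rule: H(X,Y) = H(X|Y) + H(Y)
H(X|Y) = H(X,Y) - H(Y) = 2.4073 - 0.4748 = 1.9325 bits


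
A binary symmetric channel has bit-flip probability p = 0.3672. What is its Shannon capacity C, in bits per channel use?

For BSC with error probability p:
C = 1 - H(p) where H(p) is binary entropy
H(0.3672) = -0.3672 × log₂(0.3672) - 0.6328 × log₂(0.6328)
H(p) = 0.9485
C = 1 - 0.9485 = 0.0515 bits/use


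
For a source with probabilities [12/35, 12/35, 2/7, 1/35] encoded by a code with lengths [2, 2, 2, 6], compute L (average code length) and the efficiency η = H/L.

Average length L = Σ p_i × l_i = 2.1143 bits
Entropy H = 1.7219 bits
Efficiency η = H/L × 100% = 81.44%


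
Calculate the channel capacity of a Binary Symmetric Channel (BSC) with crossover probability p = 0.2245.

For BSC with error probability p:
C = 1 - H(p) where H(p) is binary entropy
H(0.2245) = -0.2245 × log₂(0.2245) - 0.7755 × log₂(0.7755)
H(p) = 0.7683
C = 1 - 0.7683 = 0.2317 bits/use


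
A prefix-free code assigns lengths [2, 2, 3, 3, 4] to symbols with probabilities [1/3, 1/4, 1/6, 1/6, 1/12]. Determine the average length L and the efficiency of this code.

Average length L = Σ p_i × l_i = 2.5000 bits
Entropy H = 2.1887 bits
Efficiency η = H/L × 100% = 87.55%


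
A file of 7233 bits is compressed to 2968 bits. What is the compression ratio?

Compression ratio = Original / Compressed
= 7233 / 2968 = 2.44:1


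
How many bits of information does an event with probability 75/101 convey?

Information content I(x) = -log₂(p(x))
I = -log₂(75/101) = -log₂(0.7426)
I = 0.4294 bits


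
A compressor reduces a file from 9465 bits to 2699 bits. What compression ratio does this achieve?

Compression ratio = Original / Compressed
= 9465 / 2699 = 3.51:1


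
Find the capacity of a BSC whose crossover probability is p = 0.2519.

For BSC with error probability p:
C = 1 - H(p) where H(p) is binary entropy
H(0.2519) = -0.2519 × log₂(0.2519) - 0.7481 × log₂(0.7481)
H(p) = 0.8143
C = 1 - 0.8143 = 0.1857 bits/use


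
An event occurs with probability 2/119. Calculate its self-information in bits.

Information content I(x) = -log₂(p(x))
I = -log₂(2/119) = -log₂(0.0168)
I = 5.8948 bits


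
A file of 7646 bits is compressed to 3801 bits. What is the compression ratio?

Compression ratio = Original / Compressed
= 7646 / 3801 = 2.01:1


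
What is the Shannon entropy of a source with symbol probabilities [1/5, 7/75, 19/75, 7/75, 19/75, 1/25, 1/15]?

H(X) = -Σ p(x) log₂ p(x)
  -1/5 × log₂(1/5) = 0.4644
  -7/75 × log₂(7/75) = 0.3193
  -19/75 × log₂(19/75) = 0.5018
  -7/75 × log₂(7/75) = 0.3193
  -19/75 × log₂(19/75) = 0.5018
  -1/25 × log₂(1/25) = 0.1858
  -1/15 × log₂(1/15) = 0.2605
H(X) = 2.5529 bits


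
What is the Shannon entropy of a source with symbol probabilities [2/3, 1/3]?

H(X) = -Σ p(x) log₂ p(x)
  -2/3 × log₂(2/3) = 0.3900
  -1/3 × log₂(1/3) = 0.5283
H(X) = 0.9183 bits


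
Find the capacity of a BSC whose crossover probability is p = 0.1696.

For BSC with error probability p:
C = 1 - H(p) where H(p) is binary entropy
H(0.1696) = -0.1696 × log₂(0.1696) - 0.8304 × log₂(0.8304)
H(p) = 0.6568
C = 1 - 0.6568 = 0.3432 bits/use


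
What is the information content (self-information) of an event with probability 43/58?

Information content I(x) = -log₂(p(x))
I = -log₂(43/58) = -log₂(0.7414)
I = 0.4317 bits


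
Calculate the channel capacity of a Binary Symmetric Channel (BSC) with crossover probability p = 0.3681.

For BSC with error probability p:
C = 1 - H(p) where H(p) is binary entropy
H(0.3681) = -0.3681 × log₂(0.3681) - 0.6319 × log₂(0.6319)
H(p) = 0.9492
C = 1 - 0.9492 = 0.0508 bits/use


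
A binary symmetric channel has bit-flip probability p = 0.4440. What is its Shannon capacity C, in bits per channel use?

For BSC with error probability p:
C = 1 - H(p) where H(p) is binary entropy
H(0.4440) = -0.4440 × log₂(0.4440) - 0.5560 × log₂(0.5560)
H(p) = 0.9909
C = 1 - 0.9909 = 0.0091 bits/use


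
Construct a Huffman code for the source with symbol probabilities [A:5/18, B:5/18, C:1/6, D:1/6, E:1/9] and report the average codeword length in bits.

Huffman tree construction:
Combine smallest probabilities repeatedly
Resulting codes:
  A: 01 (length 2)
  B: 10 (length 2)
  C: 111 (length 3)
  D: 00 (length 2)
  E: 110 (length 3)
Average length = Σ p(s) × length(s) = 2.2778 bits


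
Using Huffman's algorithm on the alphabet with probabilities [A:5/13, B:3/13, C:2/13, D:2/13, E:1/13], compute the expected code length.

Huffman tree construction:
Combine smallest probabilities repeatedly
Resulting codes:
  A: 11 (length 2)
  B: 01 (length 2)
  C: 101 (length 3)
  D: 00 (length 2)
  E: 100 (length 3)
Average length = Σ p(s) × length(s) = 2.2308 bits


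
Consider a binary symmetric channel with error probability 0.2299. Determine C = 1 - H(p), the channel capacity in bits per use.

For BSC with error probability p:
C = 1 - H(p) where H(p) is binary entropy
H(0.2299) = -0.2299 × log₂(0.2299) - 0.7701 × log₂(0.7701)
H(p) = 0.7778
C = 1 - 0.7778 = 0.2222 bits/use


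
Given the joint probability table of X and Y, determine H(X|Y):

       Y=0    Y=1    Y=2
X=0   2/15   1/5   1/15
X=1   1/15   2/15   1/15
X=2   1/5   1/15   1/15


H(X|Y) = Σ_y p(y) H(X|Y=y)
  p(Y=0) = 2/5, H(X|Y=0) = 1.4591
  p(Y=1) = 2/5, H(X|Y=1) = 1.4591
  p(Y=2) = 1/5, H(X|Y=2) = 1.5850
H(X|Y) = 0.4000×1.4591 + 0.4000×1.4591 + 0.2000×1.5850 = 1.4843 bits


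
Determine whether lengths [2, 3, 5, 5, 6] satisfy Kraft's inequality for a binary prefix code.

Kraft inequality: Σ 2^(-l_i) ≤ 1 for prefix-free code
Calculating: 2^(-2) + 2^(-3) + 2^(-5) + 2^(-5) + 2^(-6)
= 0.25 + 0.125 + 0.03125 + 0.03125 + 0.015625
= 0.4531
Since 0.4531 ≤ 1, prefix-free code exists


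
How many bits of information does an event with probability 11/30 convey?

Information content I(x) = -log₂(p(x))
I = -log₂(11/30) = -log₂(0.3667)
I = 1.4475 bits


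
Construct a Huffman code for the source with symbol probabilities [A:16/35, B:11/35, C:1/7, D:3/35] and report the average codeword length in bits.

Huffman tree construction:
Combine smallest probabilities repeatedly
Resulting codes:
  A: 0 (length 1)
  B: 11 (length 2)
  C: 101 (length 3)
  D: 100 (length 3)
Average length = Σ p(s) × length(s) = 1.7714 bits


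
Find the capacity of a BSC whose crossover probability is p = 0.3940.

For BSC with error probability p:
C = 1 - H(p) where H(p) is binary entropy
H(0.3940) = -0.3940 × log₂(0.3940) - 0.6060 × log₂(0.6060)
H(p) = 0.9673
C = 1 - 0.9673 = 0.0327 bits/use


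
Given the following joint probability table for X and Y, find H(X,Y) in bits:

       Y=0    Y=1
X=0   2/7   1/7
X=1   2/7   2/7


H(X,Y) = -Σ p(x,y) log₂ p(x,y)
  p(0,0)=2/7: -0.2857 × log₂(0.2857) = 0.5164
  p(0,1)=1/7: -0.1429 × log₂(0.1429) = 0.4011
  p(1,0)=2/7: -0.2857 × log₂(0.2857) = 0.5164
  p(1,1)=2/7: -0.2857 × log₂(0.2857) = 0.5164
H(X,Y) = 1.9502 bits


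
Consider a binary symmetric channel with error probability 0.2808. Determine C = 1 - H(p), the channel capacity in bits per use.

For BSC with error probability p:
C = 1 - H(p) where H(p) is binary entropy
H(0.2808) = -0.2808 × log₂(0.2808) - 0.7192 × log₂(0.7192)
H(p) = 0.8565
C = 1 - 0.8565 = 0.1435 bits/use


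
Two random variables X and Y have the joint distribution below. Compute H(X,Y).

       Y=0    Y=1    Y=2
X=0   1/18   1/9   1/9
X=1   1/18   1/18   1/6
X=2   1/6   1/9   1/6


H(X,Y) = -Σ p(x,y) log₂ p(x,y)
  p(0,0)=1/18: -0.0556 × log₂(0.0556) = 0.2317
  p(0,1)=1/9: -0.1111 × log₂(0.1111) = 0.3522
  p(0,2)=1/9: -0.1111 × log₂(0.1111) = 0.3522
  p(1,0)=1/18: -0.0556 × log₂(0.0556) = 0.2317
  p(1,1)=1/18: -0.0556 × log₂(0.0556) = 0.2317
  p(1,2)=1/6: -0.1667 × log₂(0.1667) = 0.4308
  p(2,0)=1/6: -0.1667 × log₂(0.1667) = 0.4308
  p(2,1)=1/9: -0.1111 × log₂(0.1111) = 0.3522
  p(2,2)=1/6: -0.1667 × log₂(0.1667) = 0.4308
H(X,Y) = 3.0441 bits


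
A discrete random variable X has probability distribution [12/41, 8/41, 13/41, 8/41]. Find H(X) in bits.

H(X) = -Σ p(x) log₂ p(x)
  -12/41 × log₂(12/41) = 0.5188
  -8/41 × log₂(8/41) = 0.4600
  -13/41 × log₂(13/41) = 0.5254
  -8/41 × log₂(8/41) = 0.4600
H(X) = 1.9643 bits


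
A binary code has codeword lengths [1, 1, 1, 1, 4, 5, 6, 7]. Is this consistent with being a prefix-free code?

Kraft inequality: Σ 2^(-l_i) ≤ 1 for prefix-free code
Calculating: 2^(-1) + 2^(-1) + 2^(-1) + 2^(-1) + 2^(-4) + 2^(-5) + 2^(-6) + 2^(-7)
= 0.5 + 0.5 + 0.5 + 0.5 + 0.0625 + 0.03125 + 0.015625 + 0.0078125
= 2.1172
Since 2.1172 > 1, prefix-free code does not exist


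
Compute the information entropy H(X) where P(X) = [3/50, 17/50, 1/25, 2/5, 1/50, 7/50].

H(X) = -Σ p(x) log₂ p(x)
  -3/50 × log₂(3/50) = 0.2435
  -17/50 × log₂(17/50) = 0.5292
  -1/25 × log₂(1/25) = 0.1858
  -2/5 × log₂(2/5) = 0.5288
  -1/50 × log₂(1/50) = 0.1129
  -7/50 × log₂(7/50) = 0.3971
H(X) = 1.9972 bits


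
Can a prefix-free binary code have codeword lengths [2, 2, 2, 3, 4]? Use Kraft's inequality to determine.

Kraft inequality: Σ 2^(-l_i) ≤ 1 for prefix-free code
Calculating: 2^(-2) + 2^(-2) + 2^(-2) + 2^(-3) + 2^(-4)
= 0.25 + 0.25 + 0.25 + 0.125 + 0.0625
= 0.9375
Since 0.9375 ≤ 1, prefix-free code exists


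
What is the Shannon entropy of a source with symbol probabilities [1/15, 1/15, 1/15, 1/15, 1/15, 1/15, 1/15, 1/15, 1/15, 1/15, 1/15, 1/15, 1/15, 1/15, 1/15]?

H(X) = -Σ p(x) log₂ p(x)
  -1/15 × log₂(1/15) = 0.2605
  -1/15 × log₂(1/15) = 0.2605
  -1/15 × log₂(1/15) = 0.2605
  -1/15 × log₂(1/15) = 0.2605
  -1/15 × log₂(1/15) = 0.2605
  -1/15 × log₂(1/15) = 0.2605
  -1/15 × log₂(1/15) = 0.2605
  -1/15 × log₂(1/15) = 0.2605
  -1/15 × log₂(1/15) = 0.2605
  -1/15 × log₂(1/15) = 0.2605
  -1/15 × log₂(1/15) = 0.2605
  -1/15 × log₂(1/15) = 0.2605
  -1/15 × log₂(1/15) = 0.2605
  -1/15 × log₂(1/15) = 0.2605
  -1/15 × log₂(1/15) = 0.2605
H(X) = 3.9069 bits


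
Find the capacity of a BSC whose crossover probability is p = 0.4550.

For BSC with error probability p:
C = 1 - H(p) where H(p) is binary entropy
H(0.4550) = -0.4550 × log₂(0.4550) - 0.5450 × log₂(0.5450)
H(p) = 0.9941
C = 1 - 0.9941 = 0.0059 bits/use


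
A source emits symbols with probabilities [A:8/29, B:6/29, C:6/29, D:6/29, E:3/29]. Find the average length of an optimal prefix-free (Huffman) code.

Huffman tree construction:
Combine smallest probabilities repeatedly
Resulting codes:
  A: 10 (length 2)
  B: 111 (length 3)
  C: 00 (length 2)
  D: 01 (length 2)
  E: 110 (length 3)
Average length = Σ p(s) × length(s) = 2.3103 bits


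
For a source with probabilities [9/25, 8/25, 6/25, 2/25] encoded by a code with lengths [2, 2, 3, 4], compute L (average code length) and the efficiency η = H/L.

Average length L = Σ p_i × l_i = 2.4000 bits
Entropy H = 1.8423 bits
Efficiency η = H/L × 100% = 76.76%


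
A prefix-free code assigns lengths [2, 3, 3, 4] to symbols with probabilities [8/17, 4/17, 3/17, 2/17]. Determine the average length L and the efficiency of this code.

Average length L = Σ p_i × l_i = 2.6471 bits
Entropy H = 1.8078 bits
Efficiency η = H/L × 100% = 68.29%


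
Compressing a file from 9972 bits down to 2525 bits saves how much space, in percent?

Space savings = (1 - Compressed/Original) × 100%
= (1 - 2525/9972) × 100%
= 74.68%


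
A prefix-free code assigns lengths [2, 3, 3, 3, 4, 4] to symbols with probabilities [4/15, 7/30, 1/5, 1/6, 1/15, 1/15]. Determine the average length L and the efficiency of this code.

Average length L = Σ p_i × l_i = 2.8667 bits
Entropy H = 2.4145 bits
Efficiency η = H/L × 100% = 84.23%


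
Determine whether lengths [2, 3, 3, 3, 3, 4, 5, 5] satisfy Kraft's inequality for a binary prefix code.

Kraft inequality: Σ 2^(-l_i) ≤ 1 for prefix-free code
Calculating: 2^(-2) + 2^(-3) + 2^(-3) + 2^(-3) + 2^(-3) + 2^(-4) + 2^(-5) + 2^(-5)
= 0.25 + 0.125 + 0.125 + 0.125 + 0.125 + 0.0625 + 0.03125 + 0.03125
= 0.8750
Since 0.8750 ≤ 1, prefix-free code exists


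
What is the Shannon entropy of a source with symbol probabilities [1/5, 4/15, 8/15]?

H(X) = -Σ p(x) log₂ p(x)
  -1/5 × log₂(1/5) = 0.4644
  -4/15 × log₂(4/15) = 0.5085
  -8/15 × log₂(8/15) = 0.4837
H(X) = 1.4566 bits


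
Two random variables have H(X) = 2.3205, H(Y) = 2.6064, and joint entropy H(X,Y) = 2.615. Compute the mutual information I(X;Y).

I(X;Y) = H(X) + H(Y) - H(X,Y)
I(X;Y) = 2.3205 + 2.6064 - 2.615 = 2.3119 bits


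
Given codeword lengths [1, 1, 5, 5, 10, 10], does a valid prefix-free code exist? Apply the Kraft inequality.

Kraft inequality: Σ 2^(-l_i) ≤ 1 for prefix-free code
Calculating: 2^(-1) + 2^(-1) + 2^(-5) + 2^(-5) + 2^(-10) + 2^(-10)
= 0.5 + 0.5 + 0.03125 + 0.03125 + 0.0009765625 + 0.0009765625
= 1.0645
Since 1.0645 > 1, prefix-free code does not exist


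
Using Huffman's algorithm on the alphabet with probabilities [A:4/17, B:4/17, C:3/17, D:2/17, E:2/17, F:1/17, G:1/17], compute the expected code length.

Huffman tree construction:
Combine smallest probabilities repeatedly
Resulting codes:
  A: 00 (length 2)
  B: 01 (length 2)
  C: 111 (length 3)
  D: 100 (length 3)
  E: 101 (length 3)
  F: 1100 (length 4)
  G: 1101 (length 4)
Average length = Σ p(s) × length(s) = 2.6471 bits


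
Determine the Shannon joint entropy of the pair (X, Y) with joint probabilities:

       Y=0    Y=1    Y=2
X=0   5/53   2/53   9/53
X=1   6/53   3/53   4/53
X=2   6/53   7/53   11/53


H(X,Y) = -Σ p(x,y) log₂ p(x,y)
  p(0,0)=5/53: -0.0943 × log₂(0.0943) = 0.3213
  p(0,1)=2/53: -0.0377 × log₂(0.0377) = 0.1784
  p(0,2)=9/53: -0.1698 × log₂(0.1698) = 0.4344
  p(1,0)=6/53: -0.1132 × log₂(0.1132) = 0.3558
  p(1,1)=3/53: -0.0566 × log₂(0.0566) = 0.2345
  p(1,2)=4/53: -0.0755 × log₂(0.0755) = 0.2814
  p(2,0)=6/53: -0.1132 × log₂(0.1132) = 0.3558
  p(2,1)=7/53: -0.1321 × log₂(0.1321) = 0.3857
  p(2,2)=11/53: -0.2075 × log₂(0.2075) = 0.4708
H(X,Y) = 3.0181 bits


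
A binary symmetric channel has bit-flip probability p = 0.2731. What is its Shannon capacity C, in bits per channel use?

For BSC with error probability p:
C = 1 - H(p) where H(p) is binary entropy
H(0.2731) = -0.2731 × log₂(0.2731) - 0.7269 × log₂(0.7269)
H(p) = 0.8459
C = 1 - 0.8459 = 0.1541 bits/use


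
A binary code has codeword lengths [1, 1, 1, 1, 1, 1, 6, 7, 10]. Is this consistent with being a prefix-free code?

Kraft inequality: Σ 2^(-l_i) ≤ 1 for prefix-free code
Calculating: 2^(-1) + 2^(-1) + 2^(-1) + 2^(-1) + 2^(-1) + 2^(-1) + 2^(-6) + 2^(-7) + 2^(-10)
= 0.5 + 0.5 + 0.5 + 0.5 + 0.5 + 0.5 + 0.015625 + 0.0078125 + 0.0009765625
= 3.0244
Since 3.0244 > 1, prefix-free code does not exist


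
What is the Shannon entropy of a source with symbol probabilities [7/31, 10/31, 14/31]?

H(X) = -Σ p(x) log₂ p(x)
  -7/31 × log₂(7/31) = 0.4848
  -10/31 × log₂(10/31) = 0.5265
  -14/31 × log₂(14/31) = 0.5179
H(X) = 1.5292 bits


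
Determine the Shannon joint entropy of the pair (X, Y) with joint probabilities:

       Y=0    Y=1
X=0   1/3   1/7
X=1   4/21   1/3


H(X,Y) = -Σ p(x,y) log₂ p(x,y)
  p(0,0)=1/3: -0.3333 × log₂(0.3333) = 0.5283
  p(0,1)=1/7: -0.1429 × log₂(0.1429) = 0.4011
  p(1,0)=4/21: -0.1905 × log₂(0.1905) = 0.4557
  p(1,1)=1/3: -0.3333 × log₂(0.3333) = 0.5283
H(X,Y) = 1.9134 bits


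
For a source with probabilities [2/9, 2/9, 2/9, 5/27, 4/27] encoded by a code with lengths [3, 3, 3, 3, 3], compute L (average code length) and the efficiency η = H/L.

Average length L = Σ p_i × l_i = 3.0000 bits
Entropy H = 2.3053 bits
Efficiency η = H/L × 100% = 76.84%


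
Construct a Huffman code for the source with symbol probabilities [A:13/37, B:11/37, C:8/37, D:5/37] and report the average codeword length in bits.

Huffman tree construction:
Combine smallest probabilities repeatedly
Resulting codes:
  A: 11 (length 2)
  B: 10 (length 2)
  C: 01 (length 2)
  D: 00 (length 2)
Average length = Σ p(s) × length(s) = 2.0000 bits


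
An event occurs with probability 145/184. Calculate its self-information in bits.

Information content I(x) = -log₂(p(x))
I = -log₂(145/184) = -log₂(0.7880)
I = 0.3437 bits


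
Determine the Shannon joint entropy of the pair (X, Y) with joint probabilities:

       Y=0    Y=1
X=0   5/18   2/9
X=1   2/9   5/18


H(X,Y) = -Σ p(x,y) log₂ p(x,y)
  p(0,0)=5/18: -0.2778 × log₂(0.2778) = 0.5133
  p(0,1)=2/9: -0.2222 × log₂(0.2222) = 0.4822
  p(1,0)=2/9: -0.2222 × log₂(0.2222) = 0.4822
  p(1,1)=5/18: -0.2778 × log₂(0.2778) = 0.5133
H(X,Y) = 1.9911 bits


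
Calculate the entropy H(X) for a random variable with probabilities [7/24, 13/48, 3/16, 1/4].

H(X) = -Σ p(x) log₂ p(x)
  -7/24 × log₂(7/24) = 0.5185
  -13/48 × log₂(13/48) = 0.5104
  -3/16 × log₂(3/16) = 0.4528
  -1/4 × log₂(1/4) = 0.5000
H(X) = 1.9817 bits


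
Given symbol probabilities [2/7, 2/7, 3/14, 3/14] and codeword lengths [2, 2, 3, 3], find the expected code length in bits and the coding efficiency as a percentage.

Average length L = Σ p_i × l_i = 2.4286 bits
Entropy H = 1.9852 bits
Efficiency η = H/L × 100% = 81.74%


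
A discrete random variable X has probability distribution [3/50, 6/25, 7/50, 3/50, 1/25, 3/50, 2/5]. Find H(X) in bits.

H(X) = -Σ p(x) log₂ p(x)
  -3/50 × log₂(3/50) = 0.2435
  -6/25 × log₂(6/25) = 0.4941
  -7/50 × log₂(7/50) = 0.3971
  -3/50 × log₂(3/50) = 0.2435
  -1/25 × log₂(1/25) = 0.1858
  -3/50 × log₂(3/50) = 0.2435
  -2/5 × log₂(2/5) = 0.5288
H(X) = 2.3364 bits


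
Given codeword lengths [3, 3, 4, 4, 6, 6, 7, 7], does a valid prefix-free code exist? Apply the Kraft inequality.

Kraft inequality: Σ 2^(-l_i) ≤ 1 for prefix-free code
Calculating: 2^(-3) + 2^(-3) + 2^(-4) + 2^(-4) + 2^(-6) + 2^(-6) + 2^(-7) + 2^(-7)
= 0.125 + 0.125 + 0.0625 + 0.0625 + 0.015625 + 0.015625 + 0.0078125 + 0.0078125
= 0.4219
Since 0.4219 ≤ 1, prefix-free code exists


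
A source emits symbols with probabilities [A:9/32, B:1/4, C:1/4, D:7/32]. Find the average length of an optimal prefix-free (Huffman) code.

Huffman tree construction:
Combine smallest probabilities repeatedly
Resulting codes:
  A: 11 (length 2)
  B: 01 (length 2)
  C: 10 (length 2)
  D: 00 (length 2)
Average length = Σ p(s) × length(s) = 2.0000 bits


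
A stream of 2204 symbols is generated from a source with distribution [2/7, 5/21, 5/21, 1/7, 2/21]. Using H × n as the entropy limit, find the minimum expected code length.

Entropy H = 2.2264 bits/symbol
Minimum bits = H × n = 2.2264 × 2204
= 4907.02 bits


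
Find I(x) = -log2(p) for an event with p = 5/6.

Information content I(x) = -log₂(p(x))
I = -log₂(5/6) = -log₂(0.8333)
I = 0.2630 bits


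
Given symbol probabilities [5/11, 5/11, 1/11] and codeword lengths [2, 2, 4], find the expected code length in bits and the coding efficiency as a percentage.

Average length L = Σ p_i × l_i = 2.1818 bits
Entropy H = 1.3486 bits
Efficiency η = H/L × 100% = 61.81%


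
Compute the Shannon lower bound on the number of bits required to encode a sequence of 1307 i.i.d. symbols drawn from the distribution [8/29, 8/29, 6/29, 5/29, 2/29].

Entropy H = 2.1987 bits/symbol
Minimum bits = H × n = 2.1987 × 1307
= 2873.69 bits


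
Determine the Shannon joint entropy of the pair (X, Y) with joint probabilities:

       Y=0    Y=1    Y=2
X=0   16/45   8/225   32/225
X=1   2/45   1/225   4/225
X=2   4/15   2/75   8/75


H(X,Y) = -Σ p(x,y) log₂ p(x,y)
  p(0,0)=16/45: -0.3556 × log₂(0.3556) = 0.5304
  p(0,1)=8/225: -0.0356 × log₂(0.0356) = 0.1712
  p(0,2)=32/225: -0.1422 × log₂(0.1422) = 0.4002
  p(1,0)=2/45: -0.0444 × log₂(0.0444) = 0.1996
  p(1,1)=1/225: -0.0044 × log₂(0.0044) = 0.0347
  p(1,2)=4/225: -0.0178 × log₂(0.0178) = 0.1034
  p(2,0)=4/15: -0.2667 × log₂(0.2667) = 0.5085
  p(2,1)=2/75: -0.0267 × log₂(0.0267) = 0.1394
  p(2,2)=8/75: -0.1067 × log₂(0.1067) = 0.3444
H(X,Y) = 2.4318 bits


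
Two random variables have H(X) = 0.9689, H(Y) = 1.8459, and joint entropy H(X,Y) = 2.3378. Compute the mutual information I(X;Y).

I(X;Y) = H(X) + H(Y) - H(X,Y)
I(X;Y) = 0.9689 + 1.8459 - 2.3378 = 0.477 bits


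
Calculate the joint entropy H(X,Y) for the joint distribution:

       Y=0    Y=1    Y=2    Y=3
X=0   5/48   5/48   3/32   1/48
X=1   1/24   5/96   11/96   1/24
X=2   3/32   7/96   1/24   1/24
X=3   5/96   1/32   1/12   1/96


H(X,Y) = -Σ p(x,y) log₂ p(x,y)
  p(0,0)=5/48: -0.1042 × log₂(0.1042) = 0.3399
  p(0,1)=5/48: -0.1042 × log₂(0.1042) = 0.3399
  p(0,2)=3/32: -0.0938 × log₂(0.0938) = 0.3202
  p(0,3)=1/48: -0.0208 × log₂(0.0208) = 0.1164
  p(1,0)=1/24: -0.0417 × log₂(0.0417) = 0.1910
  p(1,1)=5/96: -0.0521 × log₂(0.0521) = 0.2220
  p(1,2)=11/96: -0.1146 × log₂(0.1146) = 0.3581
  p(1,3)=1/24: -0.0417 × log₂(0.0417) = 0.1910
  p(2,0)=3/32: -0.0938 × log₂(0.0938) = 0.3202
  p(2,1)=7/96: -0.0729 × log₂(0.0729) = 0.2755
  p(2,2)=1/24: -0.0417 × log₂(0.0417) = 0.1910
  p(2,3)=1/24: -0.0417 × log₂(0.0417) = 0.1910
  p(3,0)=5/96: -0.0521 × log₂(0.0521) = 0.2220
  p(3,1)=1/32: -0.0312 × log₂(0.0312) = 0.1562
  p(3,2)=1/12: -0.0833 × log₂(0.0833) = 0.2987
  p(3,3)=1/96: -0.0104 × log₂(0.0104) = 0.0686
H(X,Y) = 3.8019 bits


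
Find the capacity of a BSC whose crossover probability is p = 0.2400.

For BSC with error probability p:
C = 1 - H(p) where H(p) is binary entropy
H(0.2400) = -0.2400 × log₂(0.2400) - 0.7600 × log₂(0.7600)
H(p) = 0.7950
C = 1 - 0.7950 = 0.2050 bits/use


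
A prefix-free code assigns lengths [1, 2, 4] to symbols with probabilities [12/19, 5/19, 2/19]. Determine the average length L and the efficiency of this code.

Average length L = Σ p_i × l_i = 1.5789 bits
Entropy H = 1.2674 bits
Efficiency η = H/L × 100% = 80.27%


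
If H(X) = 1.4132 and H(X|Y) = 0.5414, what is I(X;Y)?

I(X;Y) = H(X) - H(X|Y)
I(X;Y) = 1.4132 - 0.5414 = 0.8718 bits


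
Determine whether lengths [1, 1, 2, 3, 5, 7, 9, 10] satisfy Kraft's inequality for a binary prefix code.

Kraft inequality: Σ 2^(-l_i) ≤ 1 for prefix-free code
Calculating: 2^(-1) + 2^(-1) + 2^(-2) + 2^(-3) + 2^(-5) + 2^(-7) + 2^(-9) + 2^(-10)
= 0.5 + 0.5 + 0.25 + 0.125 + 0.03125 + 0.0078125 + 0.001953125 + 0.0009765625
= 1.4170
Since 1.4170 > 1, prefix-free code does not exist


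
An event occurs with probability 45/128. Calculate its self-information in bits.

Information content I(x) = -log₂(p(x))
I = -log₂(45/128) = -log₂(0.3516)
I = 1.5081 bits


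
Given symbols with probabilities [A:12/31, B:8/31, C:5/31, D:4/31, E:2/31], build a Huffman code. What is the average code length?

Huffman tree construction:
Combine smallest probabilities repeatedly
Resulting codes:
  A: 0 (length 1)
  B: 10 (length 2)
  C: 110 (length 3)
  D: 1111 (length 4)
  E: 1110 (length 4)
Average length = Σ p(s) × length(s) = 2.1613 bits


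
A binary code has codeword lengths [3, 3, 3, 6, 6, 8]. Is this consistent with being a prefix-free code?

Kraft inequality: Σ 2^(-l_i) ≤ 1 for prefix-free code
Calculating: 2^(-3) + 2^(-3) + 2^(-3) + 2^(-6) + 2^(-6) + 2^(-8)
= 0.125 + 0.125 + 0.125 + 0.015625 + 0.015625 + 0.00390625
= 0.4102
Since 0.4102 ≤ 1, prefix-free code exists


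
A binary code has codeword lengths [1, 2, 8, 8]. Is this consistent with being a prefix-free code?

Kraft inequality: Σ 2^(-l_i) ≤ 1 for prefix-free code
Calculating: 2^(-1) + 2^(-2) + 2^(-8) + 2^(-8)
= 0.5 + 0.25 + 0.00390625 + 0.00390625
= 0.7578
Since 0.7578 ≤ 1, prefix-free code exists


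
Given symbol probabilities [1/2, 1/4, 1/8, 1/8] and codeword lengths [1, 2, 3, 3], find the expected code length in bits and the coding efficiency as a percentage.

Average length L = Σ p_i × l_i = 1.7500 bits
Entropy H = 1.7500 bits
Efficiency η = H/L × 100% = 100.00%


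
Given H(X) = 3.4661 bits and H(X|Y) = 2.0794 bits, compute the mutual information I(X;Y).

I(X;Y) = H(X) - H(X|Y)
I(X;Y) = 3.4661 - 2.0794 = 1.3867 bits


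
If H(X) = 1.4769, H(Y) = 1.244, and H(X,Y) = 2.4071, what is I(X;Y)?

I(X;Y) = H(X) + H(Y) - H(X,Y)
I(X;Y) = 1.4769 + 1.244 - 2.4071 = 0.3138 bits


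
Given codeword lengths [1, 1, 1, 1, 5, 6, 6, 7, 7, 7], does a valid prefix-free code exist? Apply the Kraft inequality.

Kraft inequality: Σ 2^(-l_i) ≤ 1 for prefix-free code
Calculating: 2^(-1) + 2^(-1) + 2^(-1) + 2^(-1) + 2^(-5) + 2^(-6) + 2^(-6) + 2^(-7) + 2^(-7) + 2^(-7)
= 0.5 + 0.5 + 0.5 + 0.5 + 0.03125 + 0.015625 + 0.015625 + 0.0078125 + 0.0078125 + 0.0078125
= 2.0859
Since 2.0859 > 1, prefix-free code does not exist


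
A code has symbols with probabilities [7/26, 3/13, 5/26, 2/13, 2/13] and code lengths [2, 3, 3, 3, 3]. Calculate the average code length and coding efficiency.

Average length L = Σ p_i × l_i = 2.7308 bits
Entropy H = 2.2862 bits
Efficiency η = H/L × 100% = 83.72%


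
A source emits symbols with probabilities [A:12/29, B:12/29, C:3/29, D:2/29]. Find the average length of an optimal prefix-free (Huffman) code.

Huffman tree construction:
Combine smallest probabilities repeatedly
Resulting codes:
  A: 11 (length 2)
  B: 0 (length 1)
  C: 101 (length 3)
  D: 100 (length 3)
Average length = Σ p(s) × length(s) = 1.7586 bits


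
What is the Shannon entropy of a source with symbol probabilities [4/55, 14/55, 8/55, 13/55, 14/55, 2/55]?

H(X) = -Σ p(x) log₂ p(x)
  -4/55 × log₂(4/55) = 0.2750
  -14/55 × log₂(14/55) = 0.5025
  -8/55 × log₂(8/55) = 0.4046
  -13/55 × log₂(13/55) = 0.4919
  -14/55 × log₂(14/55) = 0.5025
  -2/55 × log₂(2/55) = 0.1739
H(X) = 2.3502 bits


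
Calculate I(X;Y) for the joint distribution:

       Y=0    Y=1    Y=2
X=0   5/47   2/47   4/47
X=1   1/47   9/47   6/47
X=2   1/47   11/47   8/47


H(X) = 1.5441, H(Y) = 1.4521, H(X,Y) = 2.8375
I(X;Y) = H(X) + H(Y) - H(X,Y) = 0.1587 bits


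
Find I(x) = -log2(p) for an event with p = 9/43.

Information content I(x) = -log₂(p(x))
I = -log₂(9/43) = -log₂(0.2093)
I = 2.2563 bits


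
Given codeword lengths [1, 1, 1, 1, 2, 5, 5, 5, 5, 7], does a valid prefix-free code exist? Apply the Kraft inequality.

Kraft inequality: Σ 2^(-l_i) ≤ 1 for prefix-free code
Calculating: 2^(-1) + 2^(-1) + 2^(-1) + 2^(-1) + 2^(-2) + 2^(-5) + 2^(-5) + 2^(-5) + 2^(-5) + 2^(-7)
= 0.5 + 0.5 + 0.5 + 0.5 + 0.25 + 0.03125 + 0.03125 + 0.03125 + 0.03125 + 0.0078125
= 2.3828
Since 2.3828 > 1, prefix-free code does not exist


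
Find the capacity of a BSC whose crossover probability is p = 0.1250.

For BSC with error probability p:
C = 1 - H(p) where H(p) is binary entropy
H(0.1250) = -0.1250 × log₂(0.1250) - 0.8750 × log₂(0.8750)
H(p) = 0.5436
C = 1 - 0.5436 = 0.4564 bits/use


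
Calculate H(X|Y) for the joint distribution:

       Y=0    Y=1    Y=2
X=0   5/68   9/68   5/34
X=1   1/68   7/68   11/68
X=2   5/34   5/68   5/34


H(X|Y) = Σ_y p(y) H(X|Y=y)
  p(Y=0) = 4/17, H(X|Y=0) = 1.1982
  p(Y=1) = 21/68, H(X|Y=1) = 1.5452
  p(Y=2) = 31/68, H(X|Y=2) = 1.5835
H(X|Y) = 0.2353×1.1982 + 0.3088×1.5452 + 0.4559×1.5835 = 1.4810 bits


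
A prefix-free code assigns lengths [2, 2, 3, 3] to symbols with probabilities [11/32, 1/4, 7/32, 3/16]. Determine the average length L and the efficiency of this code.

Average length L = Σ p_i × l_i = 2.4062 bits
Entropy H = 1.9620 bits
Efficiency η = H/L × 100% = 81.54%


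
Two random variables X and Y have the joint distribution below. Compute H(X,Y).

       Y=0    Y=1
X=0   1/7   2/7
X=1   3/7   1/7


H(X,Y) = -Σ p(x,y) log₂ p(x,y)
  p(0,0)=1/7: -0.1429 × log₂(0.1429) = 0.4011
  p(0,1)=2/7: -0.2857 × log₂(0.2857) = 0.5164
  p(1,0)=3/7: -0.4286 × log₂(0.4286) = 0.5239
  p(1,1)=1/7: -0.1429 × log₂(0.1429) = 0.4011
H(X,Y) = 1.8424 bits
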